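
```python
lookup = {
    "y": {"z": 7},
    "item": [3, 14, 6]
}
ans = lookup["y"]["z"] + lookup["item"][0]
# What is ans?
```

Trace (tracking ans):
lookup = {'y': {'z': 7}, 'item': [3, 14, 6]}  # -> lookup = {'y': {'z': 7}, 'item': [3, 14, 6]}
ans = lookup['y']['z'] + lookup['item'][0]  # -> ans = 10

Answer: 10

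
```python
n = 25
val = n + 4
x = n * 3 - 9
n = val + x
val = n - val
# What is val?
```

Answer: 66

Derivation:
Trace (tracking val):
n = 25  # -> n = 25
val = n + 4  # -> val = 29
x = n * 3 - 9  # -> x = 66
n = val + x  # -> n = 95
val = n - val  # -> val = 66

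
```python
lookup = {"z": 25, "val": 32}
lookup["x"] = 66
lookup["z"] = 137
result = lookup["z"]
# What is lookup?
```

Trace (tracking lookup):
lookup = {'z': 25, 'val': 32}  # -> lookup = {'z': 25, 'val': 32}
lookup['x'] = 66  # -> lookup = {'z': 25, 'val': 32, 'x': 66}
lookup['z'] = 137  # -> lookup = {'z': 137, 'val': 32, 'x': 66}
result = lookup['z']  # -> result = 137

Answer: {'z': 137, 'val': 32, 'x': 66}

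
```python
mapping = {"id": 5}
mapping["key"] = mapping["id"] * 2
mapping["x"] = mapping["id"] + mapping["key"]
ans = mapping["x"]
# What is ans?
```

Answer: 15

Derivation:
Trace (tracking ans):
mapping = {'id': 5}  # -> mapping = {'id': 5}
mapping['key'] = mapping['id'] * 2  # -> mapping = {'id': 5, 'key': 10}
mapping['x'] = mapping['id'] + mapping['key']  # -> mapping = {'id': 5, 'key': 10, 'x': 15}
ans = mapping['x']  # -> ans = 15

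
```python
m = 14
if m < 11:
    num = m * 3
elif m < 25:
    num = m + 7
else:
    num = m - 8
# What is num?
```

Answer: 21

Derivation:
Trace (tracking num):
m = 14  # -> m = 14
if m < 11:  # condition is False
elif m < 25:  # condition is True
    num = m + 7  # -> num = 21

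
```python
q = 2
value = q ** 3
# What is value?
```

Answer: 8

Derivation:
Trace (tracking value):
q = 2  # -> q = 2
value = q ** 3  # -> value = 8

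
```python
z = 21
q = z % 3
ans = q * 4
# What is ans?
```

Trace (tracking ans):
z = 21  # -> z = 21
q = z % 3  # -> q = 0
ans = q * 4  # -> ans = 0

Answer: 0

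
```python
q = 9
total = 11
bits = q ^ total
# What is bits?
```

Answer: 2

Derivation:
Trace (tracking bits):
q = 9  # -> q = 9
total = 11  # -> total = 11
bits = q ^ total  # -> bits = 2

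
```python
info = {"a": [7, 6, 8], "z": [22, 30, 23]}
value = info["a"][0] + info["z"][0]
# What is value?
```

Answer: 29

Derivation:
Trace (tracking value):
info = {'a': [7, 6, 8], 'z': [22, 30, 23]}  # -> info = {'a': [7, 6, 8], 'z': [22, 30, 23]}
value = info['a'][0] + info['z'][0]  # -> value = 29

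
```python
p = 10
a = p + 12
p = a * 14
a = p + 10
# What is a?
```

Answer: 318

Derivation:
Trace (tracking a):
p = 10  # -> p = 10
a = p + 12  # -> a = 22
p = a * 14  # -> p = 308
a = p + 10  # -> a = 318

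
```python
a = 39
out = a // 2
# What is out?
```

Answer: 19

Derivation:
Trace (tracking out):
a = 39  # -> a = 39
out = a // 2  # -> out = 19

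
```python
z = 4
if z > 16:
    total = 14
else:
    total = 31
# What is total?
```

Trace (tracking total):
z = 4  # -> z = 4
if z > 16:  # condition is False
else:
    total = 31  # -> total = 31

Answer: 31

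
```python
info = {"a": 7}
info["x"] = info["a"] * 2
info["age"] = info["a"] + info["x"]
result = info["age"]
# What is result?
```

Trace (tracking result):
info = {'a': 7}  # -> info = {'a': 7}
info['x'] = info['a'] * 2  # -> info = {'a': 7, 'x': 14}
info['age'] = info['a'] + info['x']  # -> info = {'a': 7, 'x': 14, 'age': 21}
result = info['age']  # -> result = 21

Answer: 21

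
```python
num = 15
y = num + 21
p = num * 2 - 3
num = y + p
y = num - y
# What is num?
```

Trace (tracking num):
num = 15  # -> num = 15
y = num + 21  # -> y = 36
p = num * 2 - 3  # -> p = 27
num = y + p  # -> num = 63
y = num - y  # -> y = 27

Answer: 63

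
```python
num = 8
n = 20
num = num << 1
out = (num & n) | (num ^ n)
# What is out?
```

Trace (tracking out):
num = 8  # -> num = 8
n = 20  # -> n = 20
num = num << 1  # -> num = 16
out = num & n | num ^ n  # -> out = 20

Answer: 20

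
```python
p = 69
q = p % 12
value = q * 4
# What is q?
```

Trace (tracking q):
p = 69  # -> p = 69
q = p % 12  # -> q = 9
value = q * 4  # -> value = 36

Answer: 9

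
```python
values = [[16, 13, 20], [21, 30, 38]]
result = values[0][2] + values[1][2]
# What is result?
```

Trace (tracking result):
values = [[16, 13, 20], [21, 30, 38]]  # -> values = [[16, 13, 20], [21, 30, 38]]
result = values[0][2] + values[1][2]  # -> result = 58

Answer: 58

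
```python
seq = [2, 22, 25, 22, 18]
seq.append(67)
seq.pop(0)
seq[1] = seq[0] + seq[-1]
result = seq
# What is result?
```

Trace (tracking result):
seq = [2, 22, 25, 22, 18]  # -> seq = [2, 22, 25, 22, 18]
seq.append(67)  # -> seq = [2, 22, 25, 22, 18, 67]
seq.pop(0)  # -> seq = [22, 25, 22, 18, 67]
seq[1] = seq[0] + seq[-1]  # -> seq = [22, 89, 22, 18, 67]
result = seq  # -> result = [22, 89, 22, 18, 67]

Answer: [22, 89, 22, 18, 67]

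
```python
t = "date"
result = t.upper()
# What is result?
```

Trace (tracking result):
t = 'date'  # -> t = 'date'
result = t.upper()  # -> result = 'DATE'

Answer: 'DATE'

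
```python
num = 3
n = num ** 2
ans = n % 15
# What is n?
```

Answer: 9

Derivation:
Trace (tracking n):
num = 3  # -> num = 3
n = num ** 2  # -> n = 9
ans = n % 15  # -> ans = 9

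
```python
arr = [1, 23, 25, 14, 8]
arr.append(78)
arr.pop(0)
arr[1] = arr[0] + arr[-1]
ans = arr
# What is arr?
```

Trace (tracking arr):
arr = [1, 23, 25, 14, 8]  # -> arr = [1, 23, 25, 14, 8]
arr.append(78)  # -> arr = [1, 23, 25, 14, 8, 78]
arr.pop(0)  # -> arr = [23, 25, 14, 8, 78]
arr[1] = arr[0] + arr[-1]  # -> arr = [23, 101, 14, 8, 78]
ans = arr  # -> ans = [23, 101, 14, 8, 78]

Answer: [23, 101, 14, 8, 78]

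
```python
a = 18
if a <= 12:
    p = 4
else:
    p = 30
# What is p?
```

Answer: 30

Derivation:
Trace (tracking p):
a = 18  # -> a = 18
if a <= 12:  # condition is False
else:
    p = 30  # -> p = 30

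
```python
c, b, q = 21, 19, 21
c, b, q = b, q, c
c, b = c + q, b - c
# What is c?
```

Trace (tracking c):
c, b, q = (21, 19, 21)  # -> c = 21, b = 19, q = 21
c, b, q = (b, q, c)  # -> c = 19, b = 21, q = 21
c, b = (c + q, b - c)  # -> c = 40, b = 2

Answer: 40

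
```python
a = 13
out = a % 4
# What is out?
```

Trace (tracking out):
a = 13  # -> a = 13
out = a % 4  # -> out = 1

Answer: 1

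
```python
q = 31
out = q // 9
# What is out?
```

Trace (tracking out):
q = 31  # -> q = 31
out = q // 9  # -> out = 3

Answer: 3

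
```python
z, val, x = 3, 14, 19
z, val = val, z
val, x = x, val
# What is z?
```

Answer: 14

Derivation:
Trace (tracking z):
z, val, x = (3, 14, 19)  # -> z = 3, val = 14, x = 19
z, val = (val, z)  # -> z = 14, val = 3
val, x = (x, val)  # -> val = 19, x = 3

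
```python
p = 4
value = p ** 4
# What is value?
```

Trace (tracking value):
p = 4  # -> p = 4
value = p ** 4  # -> value = 256

Answer: 256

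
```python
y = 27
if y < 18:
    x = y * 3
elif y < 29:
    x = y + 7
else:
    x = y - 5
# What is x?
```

Answer: 34

Derivation:
Trace (tracking x):
y = 27  # -> y = 27
if y < 18:  # condition is False
elif y < 29:  # condition is True
    x = y + 7  # -> x = 34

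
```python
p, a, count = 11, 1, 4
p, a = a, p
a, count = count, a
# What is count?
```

Answer: 11

Derivation:
Trace (tracking count):
p, a, count = (11, 1, 4)  # -> p = 11, a = 1, count = 4
p, a = (a, p)  # -> p = 1, a = 11
a, count = (count, a)  # -> a = 4, count = 11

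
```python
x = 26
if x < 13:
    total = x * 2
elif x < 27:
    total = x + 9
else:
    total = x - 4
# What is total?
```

Trace (tracking total):
x = 26  # -> x = 26
if x < 13:  # condition is False
elif x < 27:  # condition is True
    total = x + 9  # -> total = 35

Answer: 35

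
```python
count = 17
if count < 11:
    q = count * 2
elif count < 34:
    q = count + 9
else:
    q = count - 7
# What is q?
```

Trace (tracking q):
count = 17  # -> count = 17
if count < 11:  # condition is False
elif count < 34:  # condition is True
    q = count + 9  # -> q = 26

Answer: 26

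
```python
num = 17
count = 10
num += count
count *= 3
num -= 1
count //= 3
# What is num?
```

Trace (tracking num):
num = 17  # -> num = 17
count = 10  # -> count = 10
num += count  # -> num = 27
count *= 3  # -> count = 30
num -= 1  # -> num = 26
count //= 3  # -> count = 10

Answer: 26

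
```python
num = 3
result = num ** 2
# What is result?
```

Trace (tracking result):
num = 3  # -> num = 3
result = num ** 2  # -> result = 9

Answer: 9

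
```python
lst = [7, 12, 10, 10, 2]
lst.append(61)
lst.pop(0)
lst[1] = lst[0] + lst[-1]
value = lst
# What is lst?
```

Answer: [12, 73, 10, 2, 61]

Derivation:
Trace (tracking lst):
lst = [7, 12, 10, 10, 2]  # -> lst = [7, 12, 10, 10, 2]
lst.append(61)  # -> lst = [7, 12, 10, 10, 2, 61]
lst.pop(0)  # -> lst = [12, 10, 10, 2, 61]
lst[1] = lst[0] + lst[-1]  # -> lst = [12, 73, 10, 2, 61]
value = lst  # -> value = [12, 73, 10, 2, 61]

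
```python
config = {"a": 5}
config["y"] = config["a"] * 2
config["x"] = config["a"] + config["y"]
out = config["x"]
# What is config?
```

Trace (tracking config):
config = {'a': 5}  # -> config = {'a': 5}
config['y'] = config['a'] * 2  # -> config = {'a': 5, 'y': 10}
config['x'] = config['a'] + config['y']  # -> config = {'a': 5, 'y': 10, 'x': 15}
out = config['x']  # -> out = 15

Answer: {'a': 5, 'y': 10, 'x': 15}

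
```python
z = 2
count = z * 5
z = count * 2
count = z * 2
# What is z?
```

Trace (tracking z):
z = 2  # -> z = 2
count = z * 5  # -> count = 10
z = count * 2  # -> z = 20
count = z * 2  # -> count = 40

Answer: 20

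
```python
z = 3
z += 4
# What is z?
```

Answer: 7

Derivation:
Trace (tracking z):
z = 3  # -> z = 3
z += 4  # -> z = 7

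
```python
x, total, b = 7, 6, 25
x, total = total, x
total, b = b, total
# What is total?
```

Trace (tracking total):
x, total, b = (7, 6, 25)  # -> x = 7, total = 6, b = 25
x, total = (total, x)  # -> x = 6, total = 7
total, b = (b, total)  # -> total = 25, b = 7

Answer: 25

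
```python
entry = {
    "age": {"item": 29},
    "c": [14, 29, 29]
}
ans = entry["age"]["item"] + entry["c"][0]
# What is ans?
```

Answer: 43

Derivation:
Trace (tracking ans):
entry = {'age': {'item': 29}, 'c': [14, 29, 29]}  # -> entry = {'age': {'item': 29}, 'c': [14, 29, 29]}
ans = entry['age']['item'] + entry['c'][0]  # -> ans = 43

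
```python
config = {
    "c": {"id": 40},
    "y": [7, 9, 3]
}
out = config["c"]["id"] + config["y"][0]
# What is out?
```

Answer: 47

Derivation:
Trace (tracking out):
config = {'c': {'id': 40}, 'y': [7, 9, 3]}  # -> config = {'c': {'id': 40}, 'y': [7, 9, 3]}
out = config['c']['id'] + config['y'][0]  # -> out = 47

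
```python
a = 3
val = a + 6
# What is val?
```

Answer: 9

Derivation:
Trace (tracking val):
a = 3  # -> a = 3
val = a + 6  # -> val = 9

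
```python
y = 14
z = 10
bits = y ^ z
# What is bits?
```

Answer: 4

Derivation:
Trace (tracking bits):
y = 14  # -> y = 14
z = 10  # -> z = 10
bits = y ^ z  # -> bits = 4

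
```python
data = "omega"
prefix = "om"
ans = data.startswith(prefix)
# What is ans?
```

Trace (tracking ans):
data = 'omega'  # -> data = 'omega'
prefix = 'om'  # -> prefix = 'om'
ans = data.startswith(prefix)  # -> ans = True

Answer: True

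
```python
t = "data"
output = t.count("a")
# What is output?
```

Trace (tracking output):
t = 'data'  # -> t = 'data'
output = t.count('a')  # -> output = 2

Answer: 2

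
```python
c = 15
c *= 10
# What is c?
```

Trace (tracking c):
c = 15  # -> c = 15
c *= 10  # -> c = 150

Answer: 150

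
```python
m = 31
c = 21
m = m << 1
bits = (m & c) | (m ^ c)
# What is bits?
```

Answer: 63

Derivation:
Trace (tracking bits):
m = 31  # -> m = 31
c = 21  # -> c = 21
m = m << 1  # -> m = 62
bits = m & c | m ^ c  # -> bits = 63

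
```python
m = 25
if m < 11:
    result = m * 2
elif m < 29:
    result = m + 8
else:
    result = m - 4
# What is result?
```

Answer: 33

Derivation:
Trace (tracking result):
m = 25  # -> m = 25
if m < 11:  # condition is False
elif m < 29:  # condition is True
    result = m + 8  # -> result = 33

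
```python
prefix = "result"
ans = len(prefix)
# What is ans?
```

Answer: 6

Derivation:
Trace (tracking ans):
prefix = 'result'  # -> prefix = 'result'
ans = len(prefix)  # -> ans = 6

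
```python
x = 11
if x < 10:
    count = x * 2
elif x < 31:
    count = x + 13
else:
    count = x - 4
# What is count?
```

Answer: 24

Derivation:
Trace (tracking count):
x = 11  # -> x = 11
if x < 10:  # condition is False
elif x < 31:  # condition is True
    count = x + 13  # -> count = 24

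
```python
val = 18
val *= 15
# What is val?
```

Answer: 270

Derivation:
Trace (tracking val):
val = 18  # -> val = 18
val *= 15  # -> val = 270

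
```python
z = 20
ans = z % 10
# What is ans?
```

Trace (tracking ans):
z = 20  # -> z = 20
ans = z % 10  # -> ans = 0

Answer: 0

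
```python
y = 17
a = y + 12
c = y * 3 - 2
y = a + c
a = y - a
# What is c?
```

Trace (tracking c):
y = 17  # -> y = 17
a = y + 12  # -> a = 29
c = y * 3 - 2  # -> c = 49
y = a + c  # -> y = 78
a = y - a  # -> a = 49

Answer: 49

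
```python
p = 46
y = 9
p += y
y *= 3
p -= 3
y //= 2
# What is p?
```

Trace (tracking p):
p = 46  # -> p = 46
y = 9  # -> y = 9
p += y  # -> p = 55
y *= 3  # -> y = 27
p -= 3  # -> p = 52
y //= 2  # -> y = 13

Answer: 52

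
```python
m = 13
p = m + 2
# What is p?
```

Answer: 15

Derivation:
Trace (tracking p):
m = 13  # -> m = 13
p = m + 2  # -> p = 15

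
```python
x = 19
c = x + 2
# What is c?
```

Answer: 21

Derivation:
Trace (tracking c):
x = 19  # -> x = 19
c = x + 2  # -> c = 21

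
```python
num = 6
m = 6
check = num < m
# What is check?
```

Trace (tracking check):
num = 6  # -> num = 6
m = 6  # -> m = 6
check = num < m  # -> check = False

Answer: False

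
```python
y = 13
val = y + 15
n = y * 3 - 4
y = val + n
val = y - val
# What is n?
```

Answer: 35

Derivation:
Trace (tracking n):
y = 13  # -> y = 13
val = y + 15  # -> val = 28
n = y * 3 - 4  # -> n = 35
y = val + n  # -> y = 63
val = y - val  # -> val = 35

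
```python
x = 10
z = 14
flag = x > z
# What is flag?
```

Trace (tracking flag):
x = 10  # -> x = 10
z = 14  # -> z = 14
flag = x > z  # -> flag = False

Answer: False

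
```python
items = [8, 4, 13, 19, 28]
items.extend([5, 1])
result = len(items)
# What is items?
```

Trace (tracking items):
items = [8, 4, 13, 19, 28]  # -> items = [8, 4, 13, 19, 28]
items.extend([5, 1])  # -> items = [8, 4, 13, 19, 28, 5, 1]
result = len(items)  # -> result = 7

Answer: [8, 4, 13, 19, 28, 5, 1]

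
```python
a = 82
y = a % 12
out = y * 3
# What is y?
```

Trace (tracking y):
a = 82  # -> a = 82
y = a % 12  # -> y = 10
out = y * 3  # -> out = 30

Answer: 10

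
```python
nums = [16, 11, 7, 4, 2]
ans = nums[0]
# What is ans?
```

Answer: 16

Derivation:
Trace (tracking ans):
nums = [16, 11, 7, 4, 2]  # -> nums = [16, 11, 7, 4, 2]
ans = nums[0]  # -> ans = 16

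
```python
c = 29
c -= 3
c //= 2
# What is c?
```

Trace (tracking c):
c = 29  # -> c = 29
c -= 3  # -> c = 26
c //= 2  # -> c = 13

Answer: 13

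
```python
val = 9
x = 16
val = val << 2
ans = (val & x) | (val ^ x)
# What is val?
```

Answer: 36

Derivation:
Trace (tracking val):
val = 9  # -> val = 9
x = 16  # -> x = 16
val = val << 2  # -> val = 36
ans = val & x | val ^ x  # -> ans = 52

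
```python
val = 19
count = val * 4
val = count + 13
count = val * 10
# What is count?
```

Trace (tracking count):
val = 19  # -> val = 19
count = val * 4  # -> count = 76
val = count + 13  # -> val = 89
count = val * 10  # -> count = 890

Answer: 890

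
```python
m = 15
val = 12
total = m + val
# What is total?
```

Trace (tracking total):
m = 15  # -> m = 15
val = 12  # -> val = 12
total = m + val  # -> total = 27

Answer: 27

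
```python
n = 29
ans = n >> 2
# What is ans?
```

Answer: 7

Derivation:
Trace (tracking ans):
n = 29  # -> n = 29
ans = n >> 2  # -> ans = 7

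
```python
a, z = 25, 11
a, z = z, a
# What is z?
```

Trace (tracking z):
a, z = (25, 11)  # -> a = 25, z = 11
a, z = (z, a)  # -> a = 11, z = 25

Answer: 25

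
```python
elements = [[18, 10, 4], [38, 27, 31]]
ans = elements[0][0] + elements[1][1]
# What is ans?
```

Trace (tracking ans):
elements = [[18, 10, 4], [38, 27, 31]]  # -> elements = [[18, 10, 4], [38, 27, 31]]
ans = elements[0][0] + elements[1][1]  # -> ans = 45

Answer: 45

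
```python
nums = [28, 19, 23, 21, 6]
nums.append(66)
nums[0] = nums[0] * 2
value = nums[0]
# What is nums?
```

Answer: [56, 19, 23, 21, 6, 66]

Derivation:
Trace (tracking nums):
nums = [28, 19, 23, 21, 6]  # -> nums = [28, 19, 23, 21, 6]
nums.append(66)  # -> nums = [28, 19, 23, 21, 6, 66]
nums[0] = nums[0] * 2  # -> nums = [56, 19, 23, 21, 6, 66]
value = nums[0]  # -> value = 56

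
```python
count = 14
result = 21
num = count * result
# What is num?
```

Trace (tracking num):
count = 14  # -> count = 14
result = 21  # -> result = 21
num = count * result  # -> num = 294

Answer: 294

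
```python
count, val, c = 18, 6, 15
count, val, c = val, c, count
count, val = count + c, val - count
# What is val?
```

Answer: 9

Derivation:
Trace (tracking val):
count, val, c = (18, 6, 15)  # -> count = 18, val = 6, c = 15
count, val, c = (val, c, count)  # -> count = 6, val = 15, c = 18
count, val = (count + c, val - count)  # -> count = 24, val = 9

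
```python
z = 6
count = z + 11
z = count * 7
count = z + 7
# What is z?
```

Trace (tracking z):
z = 6  # -> z = 6
count = z + 11  # -> count = 17
z = count * 7  # -> z = 119
count = z + 7  # -> count = 126

Answer: 119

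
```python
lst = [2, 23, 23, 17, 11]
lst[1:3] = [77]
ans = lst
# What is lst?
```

Answer: [2, 77, 17, 11]

Derivation:
Trace (tracking lst):
lst = [2, 23, 23, 17, 11]  # -> lst = [2, 23, 23, 17, 11]
lst[1:3] = [77]  # -> lst = [2, 77, 17, 11]
ans = lst  # -> ans = [2, 77, 17, 11]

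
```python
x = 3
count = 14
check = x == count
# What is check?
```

Answer: False

Derivation:
Trace (tracking check):
x = 3  # -> x = 3
count = 14  # -> count = 14
check = x == count  # -> check = False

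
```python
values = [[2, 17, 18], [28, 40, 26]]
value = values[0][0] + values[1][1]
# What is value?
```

Answer: 42

Derivation:
Trace (tracking value):
values = [[2, 17, 18], [28, 40, 26]]  # -> values = [[2, 17, 18], [28, 40, 26]]
value = values[0][0] + values[1][1]  # -> value = 42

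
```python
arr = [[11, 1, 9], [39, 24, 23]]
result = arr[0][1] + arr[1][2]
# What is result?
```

Trace (tracking result):
arr = [[11, 1, 9], [39, 24, 23]]  # -> arr = [[11, 1, 9], [39, 24, 23]]
result = arr[0][1] + arr[1][2]  # -> result = 24

Answer: 24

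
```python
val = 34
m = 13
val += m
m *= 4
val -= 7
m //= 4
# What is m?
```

Trace (tracking m):
val = 34  # -> val = 34
m = 13  # -> m = 13
val += m  # -> val = 47
m *= 4  # -> m = 52
val -= 7  # -> val = 40
m //= 4  # -> m = 13

Answer: 13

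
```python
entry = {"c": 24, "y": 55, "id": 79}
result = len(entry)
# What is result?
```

Trace (tracking result):
entry = {'c': 24, 'y': 55, 'id': 79}  # -> entry = {'c': 24, 'y': 55, 'id': 79}
result = len(entry)  # -> result = 3

Answer: 3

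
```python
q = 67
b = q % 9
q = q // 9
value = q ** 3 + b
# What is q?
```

Answer: 7

Derivation:
Trace (tracking q):
q = 67  # -> q = 67
b = q % 9  # -> b = 4
q = q // 9  # -> q = 7
value = q ** 3 + b  # -> value = 347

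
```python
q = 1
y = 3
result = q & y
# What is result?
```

Trace (tracking result):
q = 1  # -> q = 1
y = 3  # -> y = 3
result = q & y  # -> result = 1

Answer: 1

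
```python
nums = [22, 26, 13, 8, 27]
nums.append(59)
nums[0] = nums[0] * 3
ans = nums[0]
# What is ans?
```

Trace (tracking ans):
nums = [22, 26, 13, 8, 27]  # -> nums = [22, 26, 13, 8, 27]
nums.append(59)  # -> nums = [22, 26, 13, 8, 27, 59]
nums[0] = nums[0] * 3  # -> nums = [66, 26, 13, 8, 27, 59]
ans = nums[0]  # -> ans = 66

Answer: 66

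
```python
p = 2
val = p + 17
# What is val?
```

Answer: 19

Derivation:
Trace (tracking val):
p = 2  # -> p = 2
val = p + 17  # -> val = 19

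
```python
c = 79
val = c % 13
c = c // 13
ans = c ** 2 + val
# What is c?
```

Answer: 6

Derivation:
Trace (tracking c):
c = 79  # -> c = 79
val = c % 13  # -> val = 1
c = c // 13  # -> c = 6
ans = c ** 2 + val  # -> ans = 37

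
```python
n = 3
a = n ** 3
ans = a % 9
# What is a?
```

Answer: 27

Derivation:
Trace (tracking a):
n = 3  # -> n = 3
a = n ** 3  # -> a = 27
ans = a % 9  # -> ans = 0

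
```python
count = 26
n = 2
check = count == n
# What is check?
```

Trace (tracking check):
count = 26  # -> count = 26
n = 2  # -> n = 2
check = count == n  # -> check = False

Answer: False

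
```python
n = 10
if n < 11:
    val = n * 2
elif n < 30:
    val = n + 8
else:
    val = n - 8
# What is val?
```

Trace (tracking val):
n = 10  # -> n = 10
if n < 11:  # condition is True
    val = n * 2  # -> val = 20

Answer: 20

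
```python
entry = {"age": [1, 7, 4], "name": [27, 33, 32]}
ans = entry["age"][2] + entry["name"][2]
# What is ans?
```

Answer: 36

Derivation:
Trace (tracking ans):
entry = {'age': [1, 7, 4], 'name': [27, 33, 32]}  # -> entry = {'age': [1, 7, 4], 'name': [27, 33, 32]}
ans = entry['age'][2] + entry['name'][2]  # -> ans = 36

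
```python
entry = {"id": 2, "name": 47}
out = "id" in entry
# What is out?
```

Answer: True

Derivation:
Trace (tracking out):
entry = {'id': 2, 'name': 47}  # -> entry = {'id': 2, 'name': 47}
out = 'id' in entry  # -> out = True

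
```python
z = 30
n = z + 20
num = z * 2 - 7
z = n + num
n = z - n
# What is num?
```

Answer: 53

Derivation:
Trace (tracking num):
z = 30  # -> z = 30
n = z + 20  # -> n = 50
num = z * 2 - 7  # -> num = 53
z = n + num  # -> z = 103
n = z - n  # -> n = 53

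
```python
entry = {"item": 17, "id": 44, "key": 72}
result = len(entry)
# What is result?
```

Trace (tracking result):
entry = {'item': 17, 'id': 44, 'key': 72}  # -> entry = {'item': 17, 'id': 44, 'key': 72}
result = len(entry)  # -> result = 3

Answer: 3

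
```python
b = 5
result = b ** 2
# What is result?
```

Answer: 25

Derivation:
Trace (tracking result):
b = 5  # -> b = 5
result = b ** 2  # -> result = 25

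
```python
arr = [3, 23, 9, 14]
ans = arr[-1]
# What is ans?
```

Answer: 14

Derivation:
Trace (tracking ans):
arr = [3, 23, 9, 14]  # -> arr = [3, 23, 9, 14]
ans = arr[-1]  # -> ans = 14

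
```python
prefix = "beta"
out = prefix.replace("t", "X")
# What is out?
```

Answer: 'beXa'

Derivation:
Trace (tracking out):
prefix = 'beta'  # -> prefix = 'beta'
out = prefix.replace('t', 'X')  # -> out = 'beXa'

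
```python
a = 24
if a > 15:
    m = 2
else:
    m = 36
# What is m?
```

Answer: 2

Derivation:
Trace (tracking m):
a = 24  # -> a = 24
if a > 15:  # condition is True
    m = 2  # -> m = 2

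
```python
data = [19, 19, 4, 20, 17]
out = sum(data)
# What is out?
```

Answer: 79

Derivation:
Trace (tracking out):
data = [19, 19, 4, 20, 17]  # -> data = [19, 19, 4, 20, 17]
out = sum(data)  # -> out = 79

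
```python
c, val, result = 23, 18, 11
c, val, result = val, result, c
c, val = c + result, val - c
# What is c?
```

Trace (tracking c):
c, val, result = (23, 18, 11)  # -> c = 23, val = 18, result = 11
c, val, result = (val, result, c)  # -> c = 18, val = 11, result = 23
c, val = (c + result, val - c)  # -> c = 41, val = -7

Answer: 41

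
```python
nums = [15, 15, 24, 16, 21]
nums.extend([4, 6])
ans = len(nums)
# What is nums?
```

Trace (tracking nums):
nums = [15, 15, 24, 16, 21]  # -> nums = [15, 15, 24, 16, 21]
nums.extend([4, 6])  # -> nums = [15, 15, 24, 16, 21, 4, 6]
ans = len(nums)  # -> ans = 7

Answer: [15, 15, 24, 16, 21, 4, 6]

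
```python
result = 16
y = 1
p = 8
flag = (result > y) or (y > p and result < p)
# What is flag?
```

Trace (tracking flag):
result = 16  # -> result = 16
y = 1  # -> y = 1
p = 8  # -> p = 8
flag = result > y or (y > p and result < p)  # -> flag = True

Answer: True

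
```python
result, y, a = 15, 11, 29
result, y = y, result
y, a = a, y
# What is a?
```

Answer: 15

Derivation:
Trace (tracking a):
result, y, a = (15, 11, 29)  # -> result = 15, y = 11, a = 29
result, y = (y, result)  # -> result = 11, y = 15
y, a = (a, y)  # -> y = 29, a = 15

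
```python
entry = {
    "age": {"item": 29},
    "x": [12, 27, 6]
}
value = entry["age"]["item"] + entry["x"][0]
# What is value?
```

Trace (tracking value):
entry = {'age': {'item': 29}, 'x': [12, 27, 6]}  # -> entry = {'age': {'item': 29}, 'x': [12, 27, 6]}
value = entry['age']['item'] + entry['x'][0]  # -> value = 41

Answer: 41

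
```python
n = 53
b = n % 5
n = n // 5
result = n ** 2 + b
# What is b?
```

Trace (tracking b):
n = 53  # -> n = 53
b = n % 5  # -> b = 3
n = n // 5  # -> n = 10
result = n ** 2 + b  # -> result = 103

Answer: 3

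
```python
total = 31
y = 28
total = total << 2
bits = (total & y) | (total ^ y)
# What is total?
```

Trace (tracking total):
total = 31  # -> total = 31
y = 28  # -> y = 28
total = total << 2  # -> total = 124
bits = total & y | total ^ y  # -> bits = 124

Answer: 124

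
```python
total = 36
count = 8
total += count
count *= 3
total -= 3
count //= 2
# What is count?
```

Answer: 12

Derivation:
Trace (tracking count):
total = 36  # -> total = 36
count = 8  # -> count = 8
total += count  # -> total = 44
count *= 3  # -> count = 24
total -= 3  # -> total = 41
count //= 2  # -> count = 12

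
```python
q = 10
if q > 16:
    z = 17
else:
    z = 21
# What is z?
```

Answer: 21

Derivation:
Trace (tracking z):
q = 10  # -> q = 10
if q > 16:  # condition is False
else:
    z = 21  # -> z = 21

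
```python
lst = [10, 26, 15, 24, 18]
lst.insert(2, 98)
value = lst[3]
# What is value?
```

Answer: 15

Derivation:
Trace (tracking value):
lst = [10, 26, 15, 24, 18]  # -> lst = [10, 26, 15, 24, 18]
lst.insert(2, 98)  # -> lst = [10, 26, 98, 15, 24, 18]
value = lst[3]  # -> value = 15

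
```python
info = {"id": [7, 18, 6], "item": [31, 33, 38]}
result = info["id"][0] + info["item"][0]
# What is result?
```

Answer: 38

Derivation:
Trace (tracking result):
info = {'id': [7, 18, 6], 'item': [31, 33, 38]}  # -> info = {'id': [7, 18, 6], 'item': [31, 33, 38]}
result = info['id'][0] + info['item'][0]  # -> result = 38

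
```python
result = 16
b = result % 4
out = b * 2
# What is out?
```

Trace (tracking out):
result = 16  # -> result = 16
b = result % 4  # -> b = 0
out = b * 2  # -> out = 0

Answer: 0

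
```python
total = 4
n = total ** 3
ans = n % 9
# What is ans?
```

Answer: 1

Derivation:
Trace (tracking ans):
total = 4  # -> total = 4
n = total ** 3  # -> n = 64
ans = n % 9  # -> ans = 1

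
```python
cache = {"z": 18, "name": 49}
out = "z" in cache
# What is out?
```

Answer: True

Derivation:
Trace (tracking out):
cache = {'z': 18, 'name': 49}  # -> cache = {'z': 18, 'name': 49}
out = 'z' in cache  # -> out = True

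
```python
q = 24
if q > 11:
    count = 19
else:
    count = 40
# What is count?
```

Answer: 19

Derivation:
Trace (tracking count):
q = 24  # -> q = 24
if q > 11:  # condition is True
    count = 19  # -> count = 19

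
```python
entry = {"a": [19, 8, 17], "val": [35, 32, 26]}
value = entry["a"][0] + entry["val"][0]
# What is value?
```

Answer: 54

Derivation:
Trace (tracking value):
entry = {'a': [19, 8, 17], 'val': [35, 32, 26]}  # -> entry = {'a': [19, 8, 17], 'val': [35, 32, 26]}
value = entry['a'][0] + entry['val'][0]  # -> value = 54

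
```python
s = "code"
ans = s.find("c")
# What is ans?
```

Trace (tracking ans):
s = 'code'  # -> s = 'code'
ans = s.find('c')  # -> ans = 0

Answer: 0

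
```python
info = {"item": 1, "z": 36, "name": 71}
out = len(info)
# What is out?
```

Trace (tracking out):
info = {'item': 1, 'z': 36, 'name': 71}  # -> info = {'item': 1, 'z': 36, 'name': 71}
out = len(info)  # -> out = 3

Answer: 3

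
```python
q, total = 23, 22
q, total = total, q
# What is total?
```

Answer: 23

Derivation:
Trace (tracking total):
q, total = (23, 22)  # -> q = 23, total = 22
q, total = (total, q)  # -> q = 22, total = 23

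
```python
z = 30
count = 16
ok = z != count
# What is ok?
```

Answer: True

Derivation:
Trace (tracking ok):
z = 30  # -> z = 30
count = 16  # -> count = 16
ok = z != count  # -> ok = True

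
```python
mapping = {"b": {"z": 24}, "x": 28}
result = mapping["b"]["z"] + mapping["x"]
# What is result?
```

Answer: 52

Derivation:
Trace (tracking result):
mapping = {'b': {'z': 24}, 'x': 28}  # -> mapping = {'b': {'z': 24}, 'x': 28}
result = mapping['b']['z'] + mapping['x']  # -> result = 52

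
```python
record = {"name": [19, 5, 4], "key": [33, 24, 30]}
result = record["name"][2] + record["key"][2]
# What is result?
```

Answer: 34

Derivation:
Trace (tracking result):
record = {'name': [19, 5, 4], 'key': [33, 24, 30]}  # -> record = {'name': [19, 5, 4], 'key': [33, 24, 30]}
result = record['name'][2] + record['key'][2]  # -> result = 34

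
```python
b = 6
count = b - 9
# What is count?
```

Trace (tracking count):
b = 6  # -> b = 6
count = b - 9  # -> count = -3

Answer: -3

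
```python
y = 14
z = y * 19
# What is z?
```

Answer: 266

Derivation:
Trace (tracking z):
y = 14  # -> y = 14
z = y * 19  # -> z = 266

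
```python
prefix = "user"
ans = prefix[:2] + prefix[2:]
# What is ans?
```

Trace (tracking ans):
prefix = 'user'  # -> prefix = 'user'
ans = prefix[:2] + prefix[2:]  # -> ans = 'user'

Answer: 'user'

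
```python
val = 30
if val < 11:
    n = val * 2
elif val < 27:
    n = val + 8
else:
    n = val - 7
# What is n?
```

Trace (tracking n):
val = 30  # -> val = 30
if val < 11:  # condition is False
elif val < 27:  # condition is False
else:
    n = val - 7  # -> n = 23

Answer: 23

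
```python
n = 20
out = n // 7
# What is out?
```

Trace (tracking out):
n = 20  # -> n = 20
out = n // 7  # -> out = 2

Answer: 2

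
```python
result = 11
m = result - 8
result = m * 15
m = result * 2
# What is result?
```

Answer: 45

Derivation:
Trace (tracking result):
result = 11  # -> result = 11
m = result - 8  # -> m = 3
result = m * 15  # -> result = 45
m = result * 2  # -> m = 90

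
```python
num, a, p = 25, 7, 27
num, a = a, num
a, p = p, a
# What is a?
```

Trace (tracking a):
num, a, p = (25, 7, 27)  # -> num = 25, a = 7, p = 27
num, a = (a, num)  # -> num = 7, a = 25
a, p = (p, a)  # -> a = 27, p = 25

Answer: 27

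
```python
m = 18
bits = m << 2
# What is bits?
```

Answer: 72

Derivation:
Trace (tracking bits):
m = 18  # -> m = 18
bits = m << 2  # -> bits = 72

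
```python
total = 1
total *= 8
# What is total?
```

Trace (tracking total):
total = 1  # -> total = 1
total *= 8  # -> total = 8

Answer: 8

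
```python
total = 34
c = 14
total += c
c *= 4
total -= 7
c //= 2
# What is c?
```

Trace (tracking c):
total = 34  # -> total = 34
c = 14  # -> c = 14
total += c  # -> total = 48
c *= 4  # -> c = 56
total -= 7  # -> total = 41
c //= 2  # -> c = 28

Answer: 28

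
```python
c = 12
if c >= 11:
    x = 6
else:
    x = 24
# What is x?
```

Trace (tracking x):
c = 12  # -> c = 12
if c >= 11:  # condition is True
    x = 6  # -> x = 6

Answer: 6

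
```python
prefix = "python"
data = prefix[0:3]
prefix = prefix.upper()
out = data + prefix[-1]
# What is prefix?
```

Answer: 'PYTHON'

Derivation:
Trace (tracking prefix):
prefix = 'python'  # -> prefix = 'python'
data = prefix[0:3]  # -> data = 'pyt'
prefix = prefix.upper()  # -> prefix = 'PYTHON'
out = data + prefix[-1]  # -> out = 'pytN'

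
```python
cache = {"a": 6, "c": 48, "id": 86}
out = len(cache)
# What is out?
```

Trace (tracking out):
cache = {'a': 6, 'c': 48, 'id': 86}  # -> cache = {'a': 6, 'c': 48, 'id': 86}
out = len(cache)  # -> out = 3

Answer: 3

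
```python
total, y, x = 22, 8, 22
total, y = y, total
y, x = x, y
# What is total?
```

Answer: 8

Derivation:
Trace (tracking total):
total, y, x = (22, 8, 22)  # -> total = 22, y = 8, x = 22
total, y = (y, total)  # -> total = 8, y = 22
y, x = (x, y)  # -> y = 22, x = 22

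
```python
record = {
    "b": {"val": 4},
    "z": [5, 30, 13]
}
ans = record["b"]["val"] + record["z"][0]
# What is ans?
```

Answer: 9

Derivation:
Trace (tracking ans):
record = {'b': {'val': 4}, 'z': [5, 30, 13]}  # -> record = {'b': {'val': 4}, 'z': [5, 30, 13]}
ans = record['b']['val'] + record['z'][0]  # -> ans = 9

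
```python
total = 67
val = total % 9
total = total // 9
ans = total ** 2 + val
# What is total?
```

Trace (tracking total):
total = 67  # -> total = 67
val = total % 9  # -> val = 4
total = total // 9  # -> total = 7
ans = total ** 2 + val  # -> ans = 53

Answer: 7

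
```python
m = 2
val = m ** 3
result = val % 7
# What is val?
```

Answer: 8

Derivation:
Trace (tracking val):
m = 2  # -> m = 2
val = m ** 3  # -> val = 8
result = val % 7  # -> result = 1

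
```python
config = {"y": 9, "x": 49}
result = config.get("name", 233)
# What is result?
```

Answer: 233

Derivation:
Trace (tracking result):
config = {'y': 9, 'x': 49}  # -> config = {'y': 9, 'x': 49}
result = config.get('name', 233)  # -> result = 233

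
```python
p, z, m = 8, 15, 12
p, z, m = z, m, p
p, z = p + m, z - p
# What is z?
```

Answer: -3

Derivation:
Trace (tracking z):
p, z, m = (8, 15, 12)  # -> p = 8, z = 15, m = 12
p, z, m = (z, m, p)  # -> p = 15, z = 12, m = 8
p, z = (p + m, z - p)  # -> p = 23, z = -3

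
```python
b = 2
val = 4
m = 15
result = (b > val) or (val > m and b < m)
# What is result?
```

Trace (tracking result):
b = 2  # -> b = 2
val = 4  # -> val = 4
m = 15  # -> m = 15
result = b > val or (val > m and b < m)  # -> result = False

Answer: False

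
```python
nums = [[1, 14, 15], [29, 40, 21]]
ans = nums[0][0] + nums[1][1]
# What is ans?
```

Answer: 41

Derivation:
Trace (tracking ans):
nums = [[1, 14, 15], [29, 40, 21]]  # -> nums = [[1, 14, 15], [29, 40, 21]]
ans = nums[0][0] + nums[1][1]  # -> ans = 41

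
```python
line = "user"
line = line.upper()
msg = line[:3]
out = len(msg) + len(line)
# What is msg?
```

Answer: 'USE'

Derivation:
Trace (tracking msg):
line = 'user'  # -> line = 'user'
line = line.upper()  # -> line = 'USER'
msg = line[:3]  # -> msg = 'USE'
out = len(msg) + len(line)  # -> out = 7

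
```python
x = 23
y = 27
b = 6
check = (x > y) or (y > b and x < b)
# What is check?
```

Trace (tracking check):
x = 23  # -> x = 23
y = 27  # -> y = 27
b = 6  # -> b = 6
check = x > y or (y > b and x < b)  # -> check = False

Answer: False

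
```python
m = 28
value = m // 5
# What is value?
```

Answer: 5

Derivation:
Trace (tracking value):
m = 28  # -> m = 28
value = m // 5  # -> value = 5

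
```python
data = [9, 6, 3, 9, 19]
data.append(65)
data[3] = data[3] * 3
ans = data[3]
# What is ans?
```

Trace (tracking ans):
data = [9, 6, 3, 9, 19]  # -> data = [9, 6, 3, 9, 19]
data.append(65)  # -> data = [9, 6, 3, 9, 19, 65]
data[3] = data[3] * 3  # -> data = [9, 6, 3, 27, 19, 65]
ans = data[3]  # -> ans = 27

Answer: 27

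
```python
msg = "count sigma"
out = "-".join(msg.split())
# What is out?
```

Trace (tracking out):
msg = 'count sigma'  # -> msg = 'count sigma'
out = '-'.join(msg.split())  # -> out = 'count-sigma'

Answer: 'count-sigma'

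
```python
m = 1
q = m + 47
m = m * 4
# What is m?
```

Trace (tracking m):
m = 1  # -> m = 1
q = m + 47  # -> q = 48
m = m * 4  # -> m = 4

Answer: 4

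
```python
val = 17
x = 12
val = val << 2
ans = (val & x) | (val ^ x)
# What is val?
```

Answer: 68

Derivation:
Trace (tracking val):
val = 17  # -> val = 17
x = 12  # -> x = 12
val = val << 2  # -> val = 68
ans = val & x | val ^ x  # -> ans = 76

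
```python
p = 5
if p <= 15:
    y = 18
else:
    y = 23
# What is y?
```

Answer: 18

Derivation:
Trace (tracking y):
p = 5  # -> p = 5
if p <= 15:  # condition is True
    y = 18  # -> y = 18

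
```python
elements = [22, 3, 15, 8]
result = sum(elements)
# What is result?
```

Trace (tracking result):
elements = [22, 3, 15, 8]  # -> elements = [22, 3, 15, 8]
result = sum(elements)  # -> result = 48

Answer: 48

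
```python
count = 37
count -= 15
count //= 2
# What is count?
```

Answer: 11

Derivation:
Trace (tracking count):
count = 37  # -> count = 37
count -= 15  # -> count = 22
count //= 2  # -> count = 11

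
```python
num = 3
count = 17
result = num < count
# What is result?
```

Trace (tracking result):
num = 3  # -> num = 3
count = 17  # -> count = 17
result = num < count  # -> result = True

Answer: True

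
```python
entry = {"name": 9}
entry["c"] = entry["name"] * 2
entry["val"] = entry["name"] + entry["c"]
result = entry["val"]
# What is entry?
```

Answer: {'name': 9, 'c': 18, 'val': 27}

Derivation:
Trace (tracking entry):
entry = {'name': 9}  # -> entry = {'name': 9}
entry['c'] = entry['name'] * 2  # -> entry = {'name': 9, 'c': 18}
entry['val'] = entry['name'] + entry['c']  # -> entry = {'name': 9, 'c': 18, 'val': 27}
result = entry['val']  # -> result = 27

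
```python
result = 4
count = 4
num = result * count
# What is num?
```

Answer: 16

Derivation:
Trace (tracking num):
result = 4  # -> result = 4
count = 4  # -> count = 4
num = result * count  # -> num = 16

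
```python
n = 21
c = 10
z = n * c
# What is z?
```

Answer: 210

Derivation:
Trace (tracking z):
n = 21  # -> n = 21
c = 10  # -> c = 10
z = n * c  # -> z = 210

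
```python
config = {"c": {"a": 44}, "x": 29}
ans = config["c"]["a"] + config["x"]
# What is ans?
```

Answer: 73

Derivation:
Trace (tracking ans):
config = {'c': {'a': 44}, 'x': 29}  # -> config = {'c': {'a': 44}, 'x': 29}
ans = config['c']['a'] + config['x']  # -> ans = 73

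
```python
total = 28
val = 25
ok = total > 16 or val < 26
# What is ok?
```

Answer: True

Derivation:
Trace (tracking ok):
total = 28  # -> total = 28
val = 25  # -> val = 25
ok = total > 16 or val < 26  # -> ok = True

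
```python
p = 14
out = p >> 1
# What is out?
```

Trace (tracking out):
p = 14  # -> p = 14
out = p >> 1  # -> out = 7

Answer: 7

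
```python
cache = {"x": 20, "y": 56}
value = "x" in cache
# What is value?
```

Trace (tracking value):
cache = {'x': 20, 'y': 56}  # -> cache = {'x': 20, 'y': 56}
value = 'x' in cache  # -> value = True

Answer: True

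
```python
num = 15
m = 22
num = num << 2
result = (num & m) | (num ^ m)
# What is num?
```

Trace (tracking num):
num = 15  # -> num = 15
m = 22  # -> m = 22
num = num << 2  # -> num = 60
result = num & m | num ^ m  # -> result = 62

Answer: 60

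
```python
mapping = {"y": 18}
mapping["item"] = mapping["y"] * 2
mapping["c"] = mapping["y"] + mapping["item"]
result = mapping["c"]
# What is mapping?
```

Answer: {'y': 18, 'item': 36, 'c': 54}

Derivation:
Trace (tracking mapping):
mapping = {'y': 18}  # -> mapping = {'y': 18}
mapping['item'] = mapping['y'] * 2  # -> mapping = {'y': 18, 'item': 36}
mapping['c'] = mapping['y'] + mapping['item']  # -> mapping = {'y': 18, 'item': 36, 'c': 54}
result = mapping['c']  # -> result = 54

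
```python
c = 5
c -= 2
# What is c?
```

Trace (tracking c):
c = 5  # -> c = 5
c -= 2  # -> c = 3

Answer: 3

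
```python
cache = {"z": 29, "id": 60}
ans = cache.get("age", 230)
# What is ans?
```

Trace (tracking ans):
cache = {'z': 29, 'id': 60}  # -> cache = {'z': 29, 'id': 60}
ans = cache.get('age', 230)  # -> ans = 230

Answer: 230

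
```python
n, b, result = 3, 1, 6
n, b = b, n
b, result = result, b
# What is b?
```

Answer: 6

Derivation:
Trace (tracking b):
n, b, result = (3, 1, 6)  # -> n = 3, b = 1, result = 6
n, b = (b, n)  # -> n = 1, b = 3
b, result = (result, b)  # -> b = 6, result = 3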